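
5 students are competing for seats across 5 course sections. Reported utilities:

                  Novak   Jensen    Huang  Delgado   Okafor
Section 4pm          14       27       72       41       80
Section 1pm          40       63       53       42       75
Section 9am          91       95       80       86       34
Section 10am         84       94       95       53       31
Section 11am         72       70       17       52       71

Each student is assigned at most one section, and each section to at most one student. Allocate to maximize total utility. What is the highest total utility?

This is the linear assignment problem.
Optimal: Novak→Section 11am (72 points), Jensen→Section 10am (94 points), Huang→Section 4pm (72 points), Delgado→Section 9am (86 points), Okafor→Section 1pm (75 points) — total 72+94+72+86+75 = 399 points.
Next-best assignment: Novak→Section 11am, Jensen→Section 1pm, Huang→Section 10am, Delgado→Section 9am, Okafor→Section 4pm = 396 points.
Every other assignment is strictly worse.

Max total: 399 points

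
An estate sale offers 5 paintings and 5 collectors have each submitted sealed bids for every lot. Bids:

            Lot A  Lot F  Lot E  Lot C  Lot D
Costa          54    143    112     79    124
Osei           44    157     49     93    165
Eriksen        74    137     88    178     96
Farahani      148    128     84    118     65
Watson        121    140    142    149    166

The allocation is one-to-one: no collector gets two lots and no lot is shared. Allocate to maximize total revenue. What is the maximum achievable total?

Maximum total: $776

Optimal: Costa→Lot F ($143), Osei→Lot D ($165), Eriksen→Lot C ($178), Farahani→Lot A ($148), Watson→Lot E ($142) — total 143+165+178+148+142 = $776.
Column-greedy (each lot in turn goes to its best remaining collector) gives $749, worse by 27.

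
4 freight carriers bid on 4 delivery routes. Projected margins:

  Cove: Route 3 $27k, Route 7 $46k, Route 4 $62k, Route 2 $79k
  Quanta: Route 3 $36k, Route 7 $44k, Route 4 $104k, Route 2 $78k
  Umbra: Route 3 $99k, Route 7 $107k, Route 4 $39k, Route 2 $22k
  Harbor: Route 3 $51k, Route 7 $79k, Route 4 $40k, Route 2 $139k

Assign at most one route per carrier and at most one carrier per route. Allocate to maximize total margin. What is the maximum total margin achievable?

Treat this as an assignment problem: match each carrier to one route.
Optimal: Cove→Route 7 ($46k), Quanta→Route 4 ($104k), Umbra→Route 3 ($99k), Harbor→Route 2 ($139k) — total 46+104+99+139 = $388k.
Max-entry greedy (repeatedly take the single best remaining cell) gives $377k, worse by 11.
Every other assignment is strictly worse.

Max total: $388k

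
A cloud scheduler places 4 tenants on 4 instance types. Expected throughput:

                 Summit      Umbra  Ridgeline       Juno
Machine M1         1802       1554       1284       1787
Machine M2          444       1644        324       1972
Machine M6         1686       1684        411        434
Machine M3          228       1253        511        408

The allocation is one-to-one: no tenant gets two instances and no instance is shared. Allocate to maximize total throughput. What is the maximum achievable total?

Optimal: Summit→Machine M6 (1686 ops/s), Umbra→Machine M3 (1253 ops/s), Ridgeline→Machine M1 (1284 ops/s), Juno→Machine M2 (1972 ops/s) — total 1686+1253+1284+1972 = 6195 ops/s.
Column-greedy (each instance in turn goes to its best remaining tenant) gives 5969 ops/s, worse by 226.
Next-best assignment: Summit→Machine M1, Umbra→Machine M6, Ridgeline→Machine M3, Juno→Machine M2 = 5969 ops/s.

Max total: 6195 ops/s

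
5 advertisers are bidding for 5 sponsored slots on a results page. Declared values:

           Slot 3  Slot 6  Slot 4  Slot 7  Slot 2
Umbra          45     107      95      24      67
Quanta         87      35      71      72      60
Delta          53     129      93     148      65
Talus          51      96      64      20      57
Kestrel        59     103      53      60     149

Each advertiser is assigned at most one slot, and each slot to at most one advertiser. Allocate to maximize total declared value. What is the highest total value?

Maximum total: $575

Optimal: Umbra→Slot 4 ($95), Quanta→Slot 3 ($87), Delta→Slot 7 ($148), Talus→Slot 6 ($96), Kestrel→Slot 2 ($149) — total 95+87+148+96+149 = $575.
Row-greedy (each advertiser in turn takes its best remaining slot) gives $555, worse by 20.
Next-best assignment: Umbra→Slot 6, Quanta→Slot 3, Delta→Slot 7, Talus→Slot 4, Kestrel→Slot 2 = $555.
Swapping Umbra↔Talus (Umbra→Slot 6 $107, Talus→Slot 4 $64) loses 20.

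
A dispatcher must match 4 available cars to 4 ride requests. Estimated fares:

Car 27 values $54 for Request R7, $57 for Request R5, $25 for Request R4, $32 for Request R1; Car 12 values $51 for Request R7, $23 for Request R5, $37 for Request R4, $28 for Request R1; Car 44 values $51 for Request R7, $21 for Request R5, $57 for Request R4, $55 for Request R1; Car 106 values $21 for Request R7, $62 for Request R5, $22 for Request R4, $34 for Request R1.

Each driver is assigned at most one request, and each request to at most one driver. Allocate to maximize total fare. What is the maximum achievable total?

Optimal: Car 27→Request R7 ($54), Car 12→Request R4 ($37), Car 44→Request R1 ($55), Car 106→Request R5 ($62) — total 54+37+55+62 = $208.
Max-entry greedy (repeatedly take the single best remaining cell) gives $201, worse by 7.
Next-best assignment: Car 27→Request R1, Car 12→Request R7, Car 44→Request R4, Car 106→Request R5 = $202.
Swapping Car 27↔Car 12 (Car 27→Request R4 $25, Car 12→Request R7 $51) loses 15.

Maximum total: $208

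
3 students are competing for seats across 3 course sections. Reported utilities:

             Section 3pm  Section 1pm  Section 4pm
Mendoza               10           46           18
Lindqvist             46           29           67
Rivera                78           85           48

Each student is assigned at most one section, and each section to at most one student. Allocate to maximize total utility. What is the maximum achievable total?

Optimal: Mendoza→Section 1pm (46 points), Lindqvist→Section 4pm (67 points), Rivera→Section 3pm (78 points) — total 46+67+78 = 191 points.
Max-entry greedy (repeatedly take the single best remaining cell) gives 162 points, worse by 29.

Max total: 191 points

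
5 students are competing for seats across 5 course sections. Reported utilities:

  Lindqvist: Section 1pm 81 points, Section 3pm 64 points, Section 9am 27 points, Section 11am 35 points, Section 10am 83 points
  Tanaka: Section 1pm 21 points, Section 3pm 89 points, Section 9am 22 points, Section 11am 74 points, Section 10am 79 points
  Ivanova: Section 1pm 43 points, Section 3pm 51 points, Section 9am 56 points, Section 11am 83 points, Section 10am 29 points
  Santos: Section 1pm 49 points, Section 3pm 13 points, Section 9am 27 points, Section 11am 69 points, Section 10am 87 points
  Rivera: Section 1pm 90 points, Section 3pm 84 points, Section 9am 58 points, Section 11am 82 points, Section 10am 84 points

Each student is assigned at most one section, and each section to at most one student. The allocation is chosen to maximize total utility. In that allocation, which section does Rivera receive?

Rivera receives Section 9am.

Optimal: Lindqvist→Section 1pm (81 points), Tanaka→Section 3pm (89 points), Ivanova→Section 11am (83 points), Santos→Section 10am (87 points), Rivera→Section 9am (58 points) — total 81+89+83+87+58 = 398 points.
Row-greedy (each student in turn takes its best remaining section) gives 362 points, worse by 36.
Next-best assignment: Lindqvist→Section 1pm, Tanaka→Section 3pm, Ivanova→Section 9am, Santos→Section 10am, Rivera→Section 11am = 395 points.
Swapping Tanaka↔Ivanova (Tanaka→Section 11am 74 points, Ivanova→Section 3pm 51 points) loses 47.
No other one-to-one assignment exceeds 398 points.
Rivera's own top section is Section 1pm (90 points), but forcing Rivera→Section 1pm and reassigning the rest optimally gives only 387 points — worse by 11.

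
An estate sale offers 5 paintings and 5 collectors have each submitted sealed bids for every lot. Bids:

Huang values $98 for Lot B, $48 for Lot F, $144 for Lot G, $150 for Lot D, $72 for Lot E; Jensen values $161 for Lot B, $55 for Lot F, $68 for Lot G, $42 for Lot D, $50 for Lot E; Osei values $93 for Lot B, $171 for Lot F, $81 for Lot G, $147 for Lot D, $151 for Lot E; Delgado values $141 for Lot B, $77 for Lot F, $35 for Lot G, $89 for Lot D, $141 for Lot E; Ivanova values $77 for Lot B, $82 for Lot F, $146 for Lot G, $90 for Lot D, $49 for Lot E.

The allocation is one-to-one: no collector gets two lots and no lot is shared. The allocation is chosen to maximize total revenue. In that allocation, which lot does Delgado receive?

Delgado receives Lot E.

Treat this as an assignment problem: match each collector to one lot.
Optimal: Huang→Lot D ($150), Jensen→Lot B ($161), Osei→Lot F ($171), Delgado→Lot E ($141), Ivanova→Lot G ($146) — total 150+161+171+141+146 = $769.
Next-best assignment: Huang→Lot G, Jensen→Lot B, Osei→Lot F, Delgado→Lot E, Ivanova→Lot D = $707.
No other one-to-one assignment exceeds $769.
Delgado's own top lot is Lot B ($141), but forcing Delgado→Lot B and reassigning the rest optimally gives only $658 — worse by 111.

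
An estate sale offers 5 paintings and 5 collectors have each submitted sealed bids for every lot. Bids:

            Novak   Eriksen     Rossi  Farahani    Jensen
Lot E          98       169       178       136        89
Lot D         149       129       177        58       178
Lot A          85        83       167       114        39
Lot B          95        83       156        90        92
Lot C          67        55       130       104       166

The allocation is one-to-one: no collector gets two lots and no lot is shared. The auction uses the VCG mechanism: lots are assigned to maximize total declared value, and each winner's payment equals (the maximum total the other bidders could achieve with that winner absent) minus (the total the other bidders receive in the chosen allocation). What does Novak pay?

Novak pays $21.

Efficient allocation: Novak→Lot D ($149), Eriksen→Lot E ($169), Rossi→Lot B ($156), Farahani→Lot A ($114), Jensen→Lot C ($166); total welfare W = $754.
Novak receives Lot D at value $149, so the others get W − 149 = $605.
Without Novak: best allocation of the remaining 4 bidders over all 5 lots is Eriksen→Lot E ($169), Rossi→Lot D ($177), Farahani→Lot A ($114), Jensen→Lot C ($166), total $626.
VCG payment = (others' best without Novak) − (others' welfare with Novak) = 626 − 605 = $21.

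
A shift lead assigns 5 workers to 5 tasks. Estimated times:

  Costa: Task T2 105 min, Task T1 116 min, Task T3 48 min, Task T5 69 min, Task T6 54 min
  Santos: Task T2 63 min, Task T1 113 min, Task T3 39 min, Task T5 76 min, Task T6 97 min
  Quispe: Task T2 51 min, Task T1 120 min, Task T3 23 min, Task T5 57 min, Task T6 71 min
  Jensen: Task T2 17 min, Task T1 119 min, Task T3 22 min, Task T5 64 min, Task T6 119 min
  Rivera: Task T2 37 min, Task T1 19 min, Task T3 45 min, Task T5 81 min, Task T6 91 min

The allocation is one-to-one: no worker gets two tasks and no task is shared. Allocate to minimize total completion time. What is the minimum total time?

Min total: 186 min

Optimal: Costa→Task T6 (54 min), Santos→Task T3 (39 min), Quispe→Task T5 (57 min), Jensen→Task T2 (17 min), Rivera→Task T1 (19 min) — total 54+39+57+17+19 = 186 min.
Row-greedy (each worker in turn takes its cheapest remaining task) gives 378 min, worse by 192.
Swapping Rivera↔Quispe (Rivera→Task T5 81 min, Quispe→Task T1 120 min) adds 125.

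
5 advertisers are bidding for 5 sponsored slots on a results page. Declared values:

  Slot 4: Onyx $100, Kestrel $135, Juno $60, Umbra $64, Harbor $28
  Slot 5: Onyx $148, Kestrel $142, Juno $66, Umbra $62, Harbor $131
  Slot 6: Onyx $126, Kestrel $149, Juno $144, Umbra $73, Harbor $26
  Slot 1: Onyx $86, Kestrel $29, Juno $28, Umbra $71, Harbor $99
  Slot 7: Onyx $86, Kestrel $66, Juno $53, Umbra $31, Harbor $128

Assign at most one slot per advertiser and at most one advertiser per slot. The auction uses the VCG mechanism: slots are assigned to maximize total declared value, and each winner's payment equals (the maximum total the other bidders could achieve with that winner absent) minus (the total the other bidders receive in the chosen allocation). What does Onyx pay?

Onyx pays $7.

Efficient allocation: Onyx→Slot 5 ($148), Kestrel→Slot 4 ($135), Juno→Slot 6 ($144), Umbra→Slot 1 ($71), Harbor→Slot 7 ($128); total welfare W = $626.
Onyx receives Slot 5 at value $148, so the others get W − 148 = $478.
Without Onyx: best allocation of the remaining 4 bidders over all 5 slots is Kestrel→Slot 5 ($142), Juno→Slot 6 ($144), Umbra→Slot 1 ($71), Harbor→Slot 7 ($128), total $485.
VCG payment = (others' best without Onyx) − (others' welfare with Onyx) = 485 − 478 = $7.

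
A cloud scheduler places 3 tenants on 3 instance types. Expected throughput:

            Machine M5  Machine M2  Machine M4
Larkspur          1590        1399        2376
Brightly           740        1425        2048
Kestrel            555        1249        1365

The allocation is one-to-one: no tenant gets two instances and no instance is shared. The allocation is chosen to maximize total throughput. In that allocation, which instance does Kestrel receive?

Kestrel receives Machine M2.

This is a one-to-one assignment (maximum-weight bipartite matching).
Optimal: Larkspur→Machine M5 (1590 ops/s), Brightly→Machine M4 (2048 ops/s), Kestrel→Machine M2 (1249 ops/s) — total 1590+2048+1249 = 4887 ops/s.
Row-greedy (each tenant in turn takes its best remaining instance) gives 4356 ops/s, worse by 531.
Kestrel's own top instance is Machine M4 (1365 ops/s), but forcing Kestrel→Machine M4 and reassigning the rest optimally gives only 4380 ops/s — worse by 507.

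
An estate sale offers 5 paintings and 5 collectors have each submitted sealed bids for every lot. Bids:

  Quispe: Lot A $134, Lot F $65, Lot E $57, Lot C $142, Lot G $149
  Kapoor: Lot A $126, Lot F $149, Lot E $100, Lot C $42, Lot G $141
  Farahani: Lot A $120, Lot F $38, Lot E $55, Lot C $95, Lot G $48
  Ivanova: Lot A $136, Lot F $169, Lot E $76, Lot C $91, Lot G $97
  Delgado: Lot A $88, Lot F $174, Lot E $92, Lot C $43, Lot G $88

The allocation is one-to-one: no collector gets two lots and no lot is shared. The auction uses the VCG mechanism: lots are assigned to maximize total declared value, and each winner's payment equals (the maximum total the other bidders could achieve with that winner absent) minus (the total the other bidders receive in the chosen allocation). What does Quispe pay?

Quispe pays $24.

Efficient allocation: Quispe→Lot C ($142), Kapoor→Lot G ($141), Farahani→Lot A ($120), Ivanova→Lot F ($169), Delgado→Lot E ($92); total welfare W = $664.
Quispe receives Lot C at value $142, so the others get W − 142 = $522.
Without Quispe: best allocation of the remaining 4 bidders over all 5 lots is Kapoor→Lot G ($141), Farahani→Lot C ($95), Ivanova→Lot A ($136), Delgado→Lot F ($174), total $546.
VCG payment = (others' best without Quispe) − (others' welfare with Quispe) = 546 − 522 = $24.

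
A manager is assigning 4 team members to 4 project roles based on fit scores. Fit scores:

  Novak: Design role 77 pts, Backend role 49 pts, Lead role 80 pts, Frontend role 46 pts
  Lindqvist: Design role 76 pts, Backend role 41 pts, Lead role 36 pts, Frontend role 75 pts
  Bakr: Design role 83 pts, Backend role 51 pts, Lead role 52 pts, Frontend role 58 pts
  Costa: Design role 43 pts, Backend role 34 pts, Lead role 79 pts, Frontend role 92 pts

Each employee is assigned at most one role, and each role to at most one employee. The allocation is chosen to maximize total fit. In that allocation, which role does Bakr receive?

Bakr receives Backend role.

Optimal: Novak→Lead role (80 pts), Lindqvist→Design role (76 pts), Bakr→Backend role (51 pts), Costa→Frontend role (92 pts) — total 80+76+51+92 = 299 pts.
Row-greedy (each employee in turn takes its best remaining role) gives 248 pts, worse by 51.
Next-best assignment: Novak→Lead role, Lindqvist→Backend role, Bakr→Design role, Costa→Frontend role = 296 pts.
Swapping Novak↔Costa (Novak→Frontend role 46 pts, Costa→Lead role 79 pts) loses 47.
Checked against all permutations: 299 pts is optimal.
Bakr's own top role is Design role (83 pts), but forcing Bakr→Design role and reassigning the rest optimally gives only 296 pts — worse by 3.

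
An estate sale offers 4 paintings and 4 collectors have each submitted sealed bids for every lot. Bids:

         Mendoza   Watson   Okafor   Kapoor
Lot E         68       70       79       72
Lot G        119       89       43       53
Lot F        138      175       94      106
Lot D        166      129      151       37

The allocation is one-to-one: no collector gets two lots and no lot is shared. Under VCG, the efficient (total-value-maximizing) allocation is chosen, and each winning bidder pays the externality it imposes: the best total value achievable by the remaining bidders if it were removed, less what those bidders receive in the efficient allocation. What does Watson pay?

Watson pays $34.

Efficient allocation: Mendoza→Lot G ($119), Watson→Lot F ($175), Okafor→Lot D ($151), Kapoor→Lot E ($72); total welfare W = $517.
Watson receives Lot F at value $175, so the others get W − 175 = $342.
Without Watson: best allocation of the remaining 3 bidders over all 4 lots is Mendoza→Lot G ($119), Okafor→Lot D ($151), Kapoor→Lot F ($106), total $376.
VCG payment = (others' best without Watson) − (others' welfare with Watson) = 376 − 342 = $34.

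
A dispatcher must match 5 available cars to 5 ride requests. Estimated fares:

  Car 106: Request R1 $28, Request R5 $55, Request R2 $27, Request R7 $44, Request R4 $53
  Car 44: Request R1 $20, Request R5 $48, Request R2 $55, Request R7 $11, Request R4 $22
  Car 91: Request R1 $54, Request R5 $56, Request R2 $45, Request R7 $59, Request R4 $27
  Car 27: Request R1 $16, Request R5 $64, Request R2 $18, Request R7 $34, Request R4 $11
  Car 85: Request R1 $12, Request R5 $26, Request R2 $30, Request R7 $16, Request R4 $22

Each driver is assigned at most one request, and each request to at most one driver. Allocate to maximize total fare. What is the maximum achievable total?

Optimal: Car 106→Request R4 ($53), Car 44→Request R2 ($55), Car 91→Request R7 ($59), Car 27→Request R5 ($64), Car 85→Request R1 ($12) — total 53+55+59+64+12 = $243.
Column-greedy (each request in turn goes to its best remaining driver) gives $239, worse by 4.
Swapping Car 91↔Car 27 (Car 91→Request R5 $56, Car 27→Request R7 $34) loses 33.

Maximum total: $243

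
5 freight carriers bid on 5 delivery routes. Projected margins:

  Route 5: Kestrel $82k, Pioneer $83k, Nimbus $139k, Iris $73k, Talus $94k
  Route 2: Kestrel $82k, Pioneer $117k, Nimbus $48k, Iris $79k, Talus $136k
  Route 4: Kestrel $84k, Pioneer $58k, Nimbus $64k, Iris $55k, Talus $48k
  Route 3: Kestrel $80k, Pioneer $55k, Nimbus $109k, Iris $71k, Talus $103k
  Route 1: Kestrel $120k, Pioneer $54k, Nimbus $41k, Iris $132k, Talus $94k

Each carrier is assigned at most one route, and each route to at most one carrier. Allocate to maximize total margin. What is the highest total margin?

Optimal: Kestrel→Route 4 ($84k), Pioneer→Route 2 ($117k), Nimbus→Route 5 ($139k), Iris→Route 1 ($132k), Talus→Route 3 ($103k) — total 84+117+139+132+103 = $575k.
Row-greedy (each carrier in turn takes its best remaining route) gives $495k, worse by 80.
Next-best assignment: Kestrel→Route 4, Pioneer→Route 3, Nimbus→Route 5, Iris→Route 1, Talus→Route 2 = $546k.
Swapping Iris↔Nimbus (Iris→Route 5 $73k, Nimbus→Route 1 $41k) loses 157.

Maximum total: $575k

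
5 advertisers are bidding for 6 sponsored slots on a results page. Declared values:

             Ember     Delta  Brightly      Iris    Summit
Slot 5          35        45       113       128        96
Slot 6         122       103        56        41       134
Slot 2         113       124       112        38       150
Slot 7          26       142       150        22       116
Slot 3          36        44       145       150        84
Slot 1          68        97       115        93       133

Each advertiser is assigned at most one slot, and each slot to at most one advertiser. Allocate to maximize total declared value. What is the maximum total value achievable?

This is a one-to-one assignment (maximum-weight bipartite matching).
Optimal: Ember→Slot 6 ($122), Delta→Slot 7 ($142), Brightly→Slot 3 ($145), Iris→Slot 5 ($128), Summit→Slot 2 ($150) — total 122+142+145+128+150 = $687.
Next-best assignment: Ember→Slot 6, Delta→Slot 2, Brightly→Slot 7, Iris→Slot 3, Summit→Slot 1 = $679.
Swapping Delta↔Brightly (Delta→Slot 3 $44, Brightly→Slot 7 $150) loses 93.

Maximum total: $687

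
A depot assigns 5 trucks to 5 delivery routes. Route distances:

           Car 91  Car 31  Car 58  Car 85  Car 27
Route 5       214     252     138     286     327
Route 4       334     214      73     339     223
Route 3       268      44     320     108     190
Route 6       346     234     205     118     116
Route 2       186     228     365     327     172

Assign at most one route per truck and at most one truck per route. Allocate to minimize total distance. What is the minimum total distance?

Optimal: Car 91→Route 5 (214 km), Car 31→Route 3 (44 km), Car 58→Route 4 (73 km), Car 85→Route 6 (118 km), Car 27→Route 2 (172 km) — total 214+44+73+118+172 = 621 km.
Row-greedy (each truck in turn takes its cheapest remaining route) gives 748 km, worse by 127.

Minimum total: 621 km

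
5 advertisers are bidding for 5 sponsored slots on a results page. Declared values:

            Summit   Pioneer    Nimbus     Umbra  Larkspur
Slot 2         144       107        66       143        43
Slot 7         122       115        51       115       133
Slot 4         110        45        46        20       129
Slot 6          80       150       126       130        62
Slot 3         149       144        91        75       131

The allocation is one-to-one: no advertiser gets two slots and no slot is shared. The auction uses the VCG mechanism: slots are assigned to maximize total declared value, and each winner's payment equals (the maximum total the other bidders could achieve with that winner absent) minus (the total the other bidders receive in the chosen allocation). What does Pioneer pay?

Efficient allocation: Summit→Slot 7 ($122), Pioneer→Slot 3 ($144), Nimbus→Slot 6 ($126), Umbra→Slot 2 ($143), Larkspur→Slot 4 ($129); total welfare W = $664.
Pioneer receives Slot 3 at value $144, so the others get W − 144 = $520.
Without Pioneer: best allocation of the remaining 4 bidders over all 5 slots is Summit→Slot 3 ($149), Nimbus→Slot 6 ($126), Umbra→Slot 2 ($143), Larkspur→Slot 7 ($133), total $551.
VCG payment = (others' best without Pioneer) − (others' welfare with Pioneer) = 551 − 520 = $31.

Pioneer pays $31.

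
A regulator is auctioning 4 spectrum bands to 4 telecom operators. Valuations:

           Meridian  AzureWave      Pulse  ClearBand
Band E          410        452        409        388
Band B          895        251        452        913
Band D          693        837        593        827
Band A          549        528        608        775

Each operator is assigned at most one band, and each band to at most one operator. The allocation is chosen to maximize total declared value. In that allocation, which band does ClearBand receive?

ClearBand receives Band A.

Treat this as an assignment problem: match each operator to one band.
Optimal: Meridian→Band B ($895M), AzureWave→Band D ($837M), Pulse→Band E ($409M), ClearBand→Band A ($775M) — total 895+837+409+775 = $2916M.
Max-entry greedy (repeatedly take the single best remaining cell) gives $2768M, worse by 148.
No other one-to-one assignment exceeds $2916M.
ClearBand's own top band is Band B ($913M), but forcing ClearBand→Band B and reassigning the rest optimally gives only $2768M — worse by 148.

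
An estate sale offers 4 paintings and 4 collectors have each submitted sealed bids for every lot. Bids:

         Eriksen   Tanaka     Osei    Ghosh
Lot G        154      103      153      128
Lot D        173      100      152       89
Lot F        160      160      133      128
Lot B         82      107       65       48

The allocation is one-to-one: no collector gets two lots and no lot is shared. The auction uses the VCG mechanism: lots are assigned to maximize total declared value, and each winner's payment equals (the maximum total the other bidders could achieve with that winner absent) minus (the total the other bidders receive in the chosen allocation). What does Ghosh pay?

Efficient allocation: Eriksen→Lot D ($173), Tanaka→Lot B ($107), Osei→Lot G ($153), Ghosh→Lot F ($128); total welfare W = $561.
Ghosh receives Lot F at value $128, so the others get W − 128 = $433.
Without Ghosh: best allocation of the remaining 3 bidders over all 4 lots is Eriksen→Lot D ($173), Tanaka→Lot F ($160), Osei→Lot G ($153), total $486.
VCG payment = (others' best without Ghosh) − (others' welfare with Ghosh) = 486 − 433 = $53.

Ghosh pays $53.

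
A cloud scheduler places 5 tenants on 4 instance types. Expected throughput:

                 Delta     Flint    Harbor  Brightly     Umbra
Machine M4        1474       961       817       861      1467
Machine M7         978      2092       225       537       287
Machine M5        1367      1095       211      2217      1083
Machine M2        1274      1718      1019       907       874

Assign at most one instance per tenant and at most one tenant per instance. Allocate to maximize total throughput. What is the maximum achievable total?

Optimal: Umbra→Machine M4 (1467 ops/s), Flint→Machine M7 (2092 ops/s), Brightly→Machine M5 (2217 ops/s), Delta→Machine M2 (1274 ops/s) — total 1467+2092+2217+1274 = 7050 ops/s.
Row-greedy (each tenant in turn takes its best remaining instance) gives 6802 ops/s, worse by 248.
Checked against all permutations: 7050 ops/s is optimal.

Max total: 7050 ops/s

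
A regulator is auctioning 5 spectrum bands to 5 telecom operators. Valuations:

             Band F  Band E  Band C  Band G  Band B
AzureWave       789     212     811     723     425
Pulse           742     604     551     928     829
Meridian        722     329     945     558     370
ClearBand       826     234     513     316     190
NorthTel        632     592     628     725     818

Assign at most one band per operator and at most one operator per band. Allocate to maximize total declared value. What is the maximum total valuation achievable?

Max total: $3916M

This is a one-to-one assignment (maximum-weight bipartite matching).
Optimal: AzureWave→Band G ($723M), Pulse→Band E ($604M), Meridian→Band C ($945M), ClearBand→Band F ($826M), NorthTel→Band B ($818M) — total 723+604+945+826+818 = $3916M.
Column-greedy (each band in turn goes to its best remaining operator) gives $3525M, worse by 391.
Next-best assignment: AzureWave→Band G, Pulse→Band B, Meridian→Band C, ClearBand→Band F, NorthTel→Band E = $3915M.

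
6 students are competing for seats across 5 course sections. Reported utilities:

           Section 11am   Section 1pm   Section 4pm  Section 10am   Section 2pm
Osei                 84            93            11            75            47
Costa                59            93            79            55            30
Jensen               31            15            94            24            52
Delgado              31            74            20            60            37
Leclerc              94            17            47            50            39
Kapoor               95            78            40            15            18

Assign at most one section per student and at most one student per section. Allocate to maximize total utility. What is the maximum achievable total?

Treat this as an assignment problem: match each student to one section.
Optimal: Kapoor→Section 11am (95 points), Costa→Section 1pm (93 points), Jensen→Section 4pm (94 points), Osei→Section 10am (75 points), Leclerc→Section 2pm (39 points) — total 95+93+94+75+39 = 396 points.
Max-entry greedy (repeatedly take the single best remaining cell) gives 381 points, worse by 15.
Next-best assignment: Kapoor→Section 11am, Costa→Section 1pm, Jensen→Section 4pm, Osei→Section 10am, Delgado→Section 2pm = 394 points.
Every other assignment is strictly worse.

Maximum total: 396 points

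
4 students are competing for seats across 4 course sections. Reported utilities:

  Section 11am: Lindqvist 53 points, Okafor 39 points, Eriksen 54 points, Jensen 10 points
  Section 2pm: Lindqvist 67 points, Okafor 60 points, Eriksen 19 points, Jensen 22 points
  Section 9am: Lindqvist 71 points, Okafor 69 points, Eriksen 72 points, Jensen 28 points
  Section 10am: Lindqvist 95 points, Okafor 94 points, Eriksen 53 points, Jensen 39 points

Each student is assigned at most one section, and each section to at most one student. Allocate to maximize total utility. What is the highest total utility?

Optimal: Lindqvist→Section 2pm (67 points), Okafor→Section 10am (94 points), Eriksen→Section 11am (54 points), Jensen→Section 9am (28 points) — total 67+94+54+28 = 243 points.
Column-greedy (each section in turn goes to its best remaining student) gives 229 points, worse by 14.
Checked against all permutations: 243 points is optimal.

Max total: 243 points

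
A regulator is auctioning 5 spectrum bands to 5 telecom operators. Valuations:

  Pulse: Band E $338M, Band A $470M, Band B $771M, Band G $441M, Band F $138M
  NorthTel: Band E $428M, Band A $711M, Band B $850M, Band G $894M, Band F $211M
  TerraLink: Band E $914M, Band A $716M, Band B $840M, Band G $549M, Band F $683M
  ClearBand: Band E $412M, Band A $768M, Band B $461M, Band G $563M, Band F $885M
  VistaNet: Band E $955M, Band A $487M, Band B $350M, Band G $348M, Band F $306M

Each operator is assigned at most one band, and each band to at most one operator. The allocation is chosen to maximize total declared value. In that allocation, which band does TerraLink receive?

Optimal: Pulse→Band B ($771M), NorthTel→Band G ($894M), TerraLink→Band A ($716M), ClearBand→Band F ($885M), VistaNet→Band E ($955M) — total 771+894+716+885+955 = $4221M.
Row-greedy (each operator in turn takes its best remaining band) gives $3951M, worse by 270.
Swapping Pulse↔TerraLink (Pulse→Band A $470M, TerraLink→Band B $840M) loses 177.
TerraLink's own top band is Band E ($914M), but forcing TerraLink→Band E and reassigning the rest optimally gives only $3951M — worse by 270.

TerraLink receives Band A.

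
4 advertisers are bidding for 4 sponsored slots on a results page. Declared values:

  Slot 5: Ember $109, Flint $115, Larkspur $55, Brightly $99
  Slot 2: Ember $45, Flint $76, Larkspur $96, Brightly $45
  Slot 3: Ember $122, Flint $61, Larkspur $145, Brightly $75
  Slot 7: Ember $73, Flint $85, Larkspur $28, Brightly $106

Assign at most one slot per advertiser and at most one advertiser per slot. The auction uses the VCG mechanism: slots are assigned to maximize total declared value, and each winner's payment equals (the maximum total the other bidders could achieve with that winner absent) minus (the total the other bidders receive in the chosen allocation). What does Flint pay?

Efficient allocation: Ember→Slot 3 ($122), Flint→Slot 5 ($115), Larkspur→Slot 2 ($96), Brightly→Slot 7 ($106); total welfare W = $439.
Flint receives Slot 5 at value $115, so the others get W − 115 = $324.
Without Flint: best allocation of the remaining 3 bidders over all 4 slots is Ember→Slot 5 ($109), Larkspur→Slot 3 ($145), Brightly→Slot 7 ($106), total $360.
VCG payment = (others' best without Flint) − (others' welfare with Flint) = 360 − 324 = $36.

Flint pays $36.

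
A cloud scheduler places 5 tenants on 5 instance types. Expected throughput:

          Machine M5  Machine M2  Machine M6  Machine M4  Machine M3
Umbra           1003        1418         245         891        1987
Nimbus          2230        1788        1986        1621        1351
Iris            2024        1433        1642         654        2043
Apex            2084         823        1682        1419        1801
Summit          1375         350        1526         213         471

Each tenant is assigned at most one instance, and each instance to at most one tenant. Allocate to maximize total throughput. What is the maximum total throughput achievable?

Treat this as an assignment problem: match each tenant to one instance.
Optimal: Umbra→Machine M3 (1987 ops/s), Nimbus→Machine M2 (1788 ops/s), Iris→Machine M5 (2024 ops/s), Apex→Machine M4 (1419 ops/s), Summit→Machine M6 (1526 ops/s) — total 1987+1788+2024+1419+1526 = 8744 ops/s.
Row-greedy (each tenant in turn takes its best remaining instance) gives 7628 ops/s, worse by 1116.
Swapping Umbra↔Iris (Umbra→Machine M5 1003 ops/s, Iris→Machine M3 2043 ops/s) loses 965.
Checked against all permutations: 8744 ops/s is optimal.

Maximum total: 8744 ops/s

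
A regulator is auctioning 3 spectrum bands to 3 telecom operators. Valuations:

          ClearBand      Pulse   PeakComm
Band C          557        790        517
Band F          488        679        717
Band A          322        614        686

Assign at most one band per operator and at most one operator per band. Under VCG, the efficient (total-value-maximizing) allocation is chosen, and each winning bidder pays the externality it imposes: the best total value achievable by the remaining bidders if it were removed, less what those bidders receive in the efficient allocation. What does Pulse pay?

Pulse pays $100M.

Efficient allocation: ClearBand→Band F ($488M), Pulse→Band C ($790M), PeakComm→Band A ($686M); total welfare W = $1964M.
Pulse receives Band C at value $790M, so the others get W − 790 = $1174M.
Without Pulse: best allocation of the remaining 2 bidders over all 3 bands is ClearBand→Band C ($557M), PeakComm→Band F ($717M), total $1274M.
VCG payment = (others' best without Pulse) − (others' welfare with Pulse) = 1274 − 1174 = $100M.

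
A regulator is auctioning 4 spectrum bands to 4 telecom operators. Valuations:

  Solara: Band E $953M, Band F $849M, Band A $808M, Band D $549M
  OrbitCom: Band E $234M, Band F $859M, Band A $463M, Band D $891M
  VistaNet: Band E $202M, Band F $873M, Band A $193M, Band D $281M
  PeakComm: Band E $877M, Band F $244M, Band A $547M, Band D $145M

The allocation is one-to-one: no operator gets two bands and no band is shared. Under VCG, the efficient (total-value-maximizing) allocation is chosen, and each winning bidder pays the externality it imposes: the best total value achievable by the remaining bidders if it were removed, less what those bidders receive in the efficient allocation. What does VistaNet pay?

Efficient allocation: Solara→Band A ($808M), OrbitCom→Band D ($891M), VistaNet→Band F ($873M), PeakComm→Band E ($877M); total welfare W = $3449M.
VistaNet receives Band F at value $873M, so the others get W − 873 = $2576M.
Without VistaNet: best allocation of the remaining 3 bidders over all 4 bands is Solara→Band F ($849M), OrbitCom→Band D ($891M), PeakComm→Band E ($877M), total $2617M.
VCG payment = (others' best without VistaNet) − (others' welfare with VistaNet) = 2617 − 2576 = $41M.

VistaNet pays $41M.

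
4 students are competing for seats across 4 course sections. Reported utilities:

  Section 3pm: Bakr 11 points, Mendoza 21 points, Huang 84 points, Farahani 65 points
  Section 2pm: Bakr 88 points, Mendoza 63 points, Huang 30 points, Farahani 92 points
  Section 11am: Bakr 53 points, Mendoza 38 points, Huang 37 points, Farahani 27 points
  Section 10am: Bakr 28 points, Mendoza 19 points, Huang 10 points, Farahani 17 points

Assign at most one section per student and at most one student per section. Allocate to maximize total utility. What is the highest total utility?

Max total: 248 points

Treat this as an assignment problem: match each student to one section.
Optimal: Bakr→Section 11am (53 points), Mendoza→Section 10am (19 points), Huang→Section 3pm (84 points), Farahani→Section 2pm (92 points) — total 53+19+84+92 = 248 points.
Row-greedy (each student in turn takes its best remaining section) gives 227 points, worse by 21.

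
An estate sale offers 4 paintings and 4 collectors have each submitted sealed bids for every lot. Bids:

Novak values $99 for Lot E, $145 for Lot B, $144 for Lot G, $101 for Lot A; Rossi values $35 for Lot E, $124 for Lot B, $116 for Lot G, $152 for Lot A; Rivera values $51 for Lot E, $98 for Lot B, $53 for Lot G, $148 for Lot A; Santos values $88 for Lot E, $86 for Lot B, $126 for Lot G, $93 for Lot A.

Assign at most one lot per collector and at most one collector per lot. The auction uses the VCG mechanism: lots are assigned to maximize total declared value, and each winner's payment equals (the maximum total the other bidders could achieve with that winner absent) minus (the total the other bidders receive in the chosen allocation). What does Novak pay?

Novak pays $38.

Efficient allocation: Novak→Lot G ($144), Rossi→Lot B ($124), Rivera→Lot A ($148), Santos→Lot E ($88); total welfare W = $504.
Novak receives Lot G at value $144, so the others get W − 144 = $360.
Without Novak: best allocation of the remaining 3 bidders over all 4 lots is Rossi→Lot B ($124), Rivera→Lot A ($148), Santos→Lot G ($126), total $398.
VCG payment = (others' best without Novak) − (others' welfare with Novak) = 398 − 360 = $38.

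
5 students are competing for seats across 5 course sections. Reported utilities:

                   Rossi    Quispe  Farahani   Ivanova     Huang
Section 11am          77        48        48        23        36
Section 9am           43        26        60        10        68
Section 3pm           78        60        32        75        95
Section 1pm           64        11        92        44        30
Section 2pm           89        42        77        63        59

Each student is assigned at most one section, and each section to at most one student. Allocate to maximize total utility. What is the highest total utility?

Maximum total: 372 points

Optimal: Rossi→Section 2pm (89 points), Quispe→Section 11am (48 points), Farahani→Section 1pm (92 points), Ivanova→Section 3pm (75 points), Huang→Section 9am (68 points) — total 89+48+92+75+68 = 372 points.
Max-entry greedy (repeatedly take the single best remaining cell) gives 334 points, worse by 38.
No other one-to-one assignment exceeds 372 points.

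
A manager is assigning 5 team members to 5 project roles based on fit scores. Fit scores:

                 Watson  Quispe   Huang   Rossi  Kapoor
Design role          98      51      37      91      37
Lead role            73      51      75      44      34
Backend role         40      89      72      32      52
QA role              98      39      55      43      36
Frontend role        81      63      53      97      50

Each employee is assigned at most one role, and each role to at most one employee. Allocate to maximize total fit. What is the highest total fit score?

Max total: 403 pts

Optimal: Watson→QA role (98 pts), Quispe→Backend role (89 pts), Huang→Lead role (75 pts), Rossi→Design role (91 pts), Kapoor→Frontend role (50 pts) — total 98+89+75+91+50 = 403 pts.
Next-best assignment: Watson→QA role, Quispe→Backend role, Huang→Lead role, Rossi→Frontend role, Kapoor→Design role = 396 pts.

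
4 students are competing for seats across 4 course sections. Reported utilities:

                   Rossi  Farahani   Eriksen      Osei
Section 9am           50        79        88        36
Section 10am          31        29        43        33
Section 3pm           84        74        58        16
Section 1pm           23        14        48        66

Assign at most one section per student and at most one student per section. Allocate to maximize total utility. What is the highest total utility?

This is the linear assignment problem.
Optimal: Rossi→Section 3pm (84 points), Farahani→Section 9am (79 points), Eriksen→Section 10am (43 points), Osei→Section 1pm (66 points) — total 84+79+43+66 = 272 points.
Row-greedy (each student in turn takes its best remaining section) gives 244 points, worse by 28.
Checked against all permutations: 272 points is optimal.

Maximum total: 272 points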